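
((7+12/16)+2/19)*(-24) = -3582/19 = -188.53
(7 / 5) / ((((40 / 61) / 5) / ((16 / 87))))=854 / 435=1.96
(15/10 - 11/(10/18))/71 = -183/710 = -0.26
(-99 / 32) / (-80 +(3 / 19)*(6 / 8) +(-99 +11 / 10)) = 3135 / 180152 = 0.02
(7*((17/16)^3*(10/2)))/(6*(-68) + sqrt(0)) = -10115/98304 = -0.10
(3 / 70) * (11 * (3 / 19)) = 99 / 1330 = 0.07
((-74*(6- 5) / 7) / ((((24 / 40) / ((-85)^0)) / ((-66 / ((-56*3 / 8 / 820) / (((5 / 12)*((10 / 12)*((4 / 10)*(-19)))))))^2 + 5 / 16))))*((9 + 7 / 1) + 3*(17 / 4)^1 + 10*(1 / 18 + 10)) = -51619716331775875 / 489888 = -105370444533.80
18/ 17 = 1.06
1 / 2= 0.50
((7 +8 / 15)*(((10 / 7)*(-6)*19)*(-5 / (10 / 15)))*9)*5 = 414064.29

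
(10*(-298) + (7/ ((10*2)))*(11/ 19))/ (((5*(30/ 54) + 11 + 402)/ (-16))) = 20381814/ 177745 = 114.67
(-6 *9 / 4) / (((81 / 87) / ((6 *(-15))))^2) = -126150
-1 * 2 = -2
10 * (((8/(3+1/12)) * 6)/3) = 1920/37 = 51.89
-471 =-471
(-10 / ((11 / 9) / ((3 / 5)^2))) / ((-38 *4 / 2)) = 81 / 2090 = 0.04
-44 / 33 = -4 / 3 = -1.33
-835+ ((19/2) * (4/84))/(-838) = -29388679/35196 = -835.00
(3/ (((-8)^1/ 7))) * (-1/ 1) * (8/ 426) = 7/ 142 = 0.05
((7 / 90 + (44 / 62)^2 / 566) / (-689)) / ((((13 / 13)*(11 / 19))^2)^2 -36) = 19302755557 / 6067191168871650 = 0.00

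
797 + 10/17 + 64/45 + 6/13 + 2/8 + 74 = 34756661/39780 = 873.72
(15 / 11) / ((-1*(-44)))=0.03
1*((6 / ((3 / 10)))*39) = 780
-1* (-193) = 193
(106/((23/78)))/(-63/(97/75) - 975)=-66833/190325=-0.35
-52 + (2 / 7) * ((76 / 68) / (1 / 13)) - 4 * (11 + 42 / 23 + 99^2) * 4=-429898034 / 2737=-157069.07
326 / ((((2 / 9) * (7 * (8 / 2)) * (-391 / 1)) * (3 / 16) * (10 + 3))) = -1956 / 35581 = -0.05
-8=-8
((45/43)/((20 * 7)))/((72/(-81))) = -81/9632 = -0.01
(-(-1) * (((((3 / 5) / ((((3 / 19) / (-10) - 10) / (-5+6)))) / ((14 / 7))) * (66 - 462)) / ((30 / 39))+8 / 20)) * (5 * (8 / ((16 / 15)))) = 102630 / 173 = 593.24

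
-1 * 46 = -46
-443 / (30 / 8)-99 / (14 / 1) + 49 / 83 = -2172029 / 17430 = -124.61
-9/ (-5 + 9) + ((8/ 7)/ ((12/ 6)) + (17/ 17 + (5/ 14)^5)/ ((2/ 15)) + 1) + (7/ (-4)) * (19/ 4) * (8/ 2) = -28380965/ 1075648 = -26.38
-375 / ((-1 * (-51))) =-125 / 17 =-7.35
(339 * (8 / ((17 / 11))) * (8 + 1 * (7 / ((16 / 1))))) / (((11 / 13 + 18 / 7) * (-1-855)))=-45810765 / 9051344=-5.06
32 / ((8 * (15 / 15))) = 4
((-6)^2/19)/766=18/7277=0.00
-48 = -48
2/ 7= 0.29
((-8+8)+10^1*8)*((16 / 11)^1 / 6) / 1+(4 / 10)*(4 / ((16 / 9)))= 6697 / 330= 20.29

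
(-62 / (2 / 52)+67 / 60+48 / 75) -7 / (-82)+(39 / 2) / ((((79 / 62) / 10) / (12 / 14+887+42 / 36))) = 914476312021 / 6801900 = 134444.25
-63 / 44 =-1.43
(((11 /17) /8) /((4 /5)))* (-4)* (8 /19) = -55 /323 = -0.17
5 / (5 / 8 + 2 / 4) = 40 / 9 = 4.44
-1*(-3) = 3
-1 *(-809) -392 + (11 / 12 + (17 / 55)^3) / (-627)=522001004419 / 1251805500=417.00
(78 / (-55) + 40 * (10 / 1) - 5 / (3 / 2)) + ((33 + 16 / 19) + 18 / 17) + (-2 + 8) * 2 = 23564353 / 53295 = 442.15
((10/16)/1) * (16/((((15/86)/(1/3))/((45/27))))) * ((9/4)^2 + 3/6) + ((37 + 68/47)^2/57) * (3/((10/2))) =4368222317/22664340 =192.74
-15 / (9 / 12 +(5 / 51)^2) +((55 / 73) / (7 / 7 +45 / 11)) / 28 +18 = -225072667 / 129229856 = -1.74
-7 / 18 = -0.39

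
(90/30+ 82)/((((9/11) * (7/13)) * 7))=12155/441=27.56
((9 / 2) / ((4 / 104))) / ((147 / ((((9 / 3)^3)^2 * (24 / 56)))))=85293 / 343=248.67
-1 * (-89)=89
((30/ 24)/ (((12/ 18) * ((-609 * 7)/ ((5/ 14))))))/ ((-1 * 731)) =25/ 116340112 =0.00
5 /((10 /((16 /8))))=1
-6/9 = -2/3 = -0.67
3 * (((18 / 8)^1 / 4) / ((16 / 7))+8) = 6333 / 256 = 24.74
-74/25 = -2.96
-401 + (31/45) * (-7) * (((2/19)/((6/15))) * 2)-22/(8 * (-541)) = -149324939/370044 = -403.53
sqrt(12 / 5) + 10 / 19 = 10 / 19 + 2*sqrt(15) / 5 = 2.08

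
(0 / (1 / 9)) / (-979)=0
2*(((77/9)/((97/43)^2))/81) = 284746/6859161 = 0.04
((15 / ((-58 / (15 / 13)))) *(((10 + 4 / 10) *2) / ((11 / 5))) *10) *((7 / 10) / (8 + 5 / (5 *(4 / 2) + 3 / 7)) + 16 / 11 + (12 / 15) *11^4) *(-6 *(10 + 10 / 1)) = 39659824.66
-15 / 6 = -5 / 2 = -2.50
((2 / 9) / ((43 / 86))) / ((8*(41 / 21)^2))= 49 / 3362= 0.01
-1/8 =-0.12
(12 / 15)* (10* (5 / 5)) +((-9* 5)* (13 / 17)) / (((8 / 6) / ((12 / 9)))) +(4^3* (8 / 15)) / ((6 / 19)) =62483 / 765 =81.68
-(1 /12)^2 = -1 /144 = -0.01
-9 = -9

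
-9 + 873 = 864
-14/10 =-7/5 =-1.40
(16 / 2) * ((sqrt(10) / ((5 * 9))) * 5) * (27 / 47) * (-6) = -9.69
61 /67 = 0.91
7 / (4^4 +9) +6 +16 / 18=16493 / 2385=6.92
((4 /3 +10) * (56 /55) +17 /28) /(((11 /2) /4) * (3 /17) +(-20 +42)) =0.55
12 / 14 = 6 / 7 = 0.86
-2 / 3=-0.67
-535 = -535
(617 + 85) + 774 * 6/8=2565/2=1282.50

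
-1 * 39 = -39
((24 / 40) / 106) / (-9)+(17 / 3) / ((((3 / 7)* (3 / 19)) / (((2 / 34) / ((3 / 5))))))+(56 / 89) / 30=8.23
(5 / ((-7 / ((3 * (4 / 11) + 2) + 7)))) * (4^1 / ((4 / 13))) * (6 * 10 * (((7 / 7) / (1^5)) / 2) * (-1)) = 216450 / 77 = 2811.04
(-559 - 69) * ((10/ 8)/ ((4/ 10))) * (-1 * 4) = 7850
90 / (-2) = -45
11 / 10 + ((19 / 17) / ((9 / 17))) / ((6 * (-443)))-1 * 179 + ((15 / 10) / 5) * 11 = -20884001 / 119610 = -174.60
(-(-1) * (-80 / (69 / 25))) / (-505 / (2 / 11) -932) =4000 / 511911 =0.01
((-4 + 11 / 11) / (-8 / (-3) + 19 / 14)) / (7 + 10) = -126 / 2873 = -0.04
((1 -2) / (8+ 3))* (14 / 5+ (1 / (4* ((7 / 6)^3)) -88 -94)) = 307058 / 18865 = 16.28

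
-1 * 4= -4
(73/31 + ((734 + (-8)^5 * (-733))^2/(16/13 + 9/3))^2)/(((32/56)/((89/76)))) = 1086438555619858104263044234934776807/28507600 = 38110488277506984252025570000.00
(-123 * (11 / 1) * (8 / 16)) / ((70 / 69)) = -93357 / 140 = -666.84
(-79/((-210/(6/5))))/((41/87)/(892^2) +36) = 5468598672/436103445575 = 0.01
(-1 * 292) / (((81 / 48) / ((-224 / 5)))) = 1046528 / 135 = 7752.06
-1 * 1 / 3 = -1 / 3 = -0.33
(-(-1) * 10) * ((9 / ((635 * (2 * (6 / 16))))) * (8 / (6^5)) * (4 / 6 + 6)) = 40 / 30861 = 0.00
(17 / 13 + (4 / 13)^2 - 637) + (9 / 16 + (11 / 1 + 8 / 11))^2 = -2536639855 / 5234944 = -484.56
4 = 4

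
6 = 6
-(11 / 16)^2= -121 / 256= -0.47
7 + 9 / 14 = 107 / 14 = 7.64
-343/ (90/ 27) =-1029/ 10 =-102.90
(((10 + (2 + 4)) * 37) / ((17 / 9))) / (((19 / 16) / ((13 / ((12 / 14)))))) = 1292928 / 323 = 4002.87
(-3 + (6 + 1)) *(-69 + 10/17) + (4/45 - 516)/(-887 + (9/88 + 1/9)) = -273.07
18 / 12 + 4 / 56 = 11 / 7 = 1.57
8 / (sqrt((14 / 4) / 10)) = 16 * sqrt(35) / 7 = 13.52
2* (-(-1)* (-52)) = -104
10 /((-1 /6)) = -60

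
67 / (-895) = -67 / 895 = -0.07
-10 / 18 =-5 / 9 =-0.56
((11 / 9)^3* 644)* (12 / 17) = 3428656 / 4131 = 829.98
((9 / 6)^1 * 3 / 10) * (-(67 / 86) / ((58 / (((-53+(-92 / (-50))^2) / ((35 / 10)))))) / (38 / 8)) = 18698427 / 1036568750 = 0.02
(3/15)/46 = 1/230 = 0.00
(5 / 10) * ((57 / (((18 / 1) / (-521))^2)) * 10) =25786895 / 108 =238767.55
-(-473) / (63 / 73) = 34529 / 63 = 548.08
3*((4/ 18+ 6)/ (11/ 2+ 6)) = 1.62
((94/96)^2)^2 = 4879681/5308416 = 0.92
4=4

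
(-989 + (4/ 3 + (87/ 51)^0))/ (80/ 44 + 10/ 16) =-52096/ 129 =-403.84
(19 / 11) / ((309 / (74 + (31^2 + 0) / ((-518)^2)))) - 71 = -21459026931 / 304011092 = -70.59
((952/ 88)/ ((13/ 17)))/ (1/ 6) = 12138/ 143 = 84.88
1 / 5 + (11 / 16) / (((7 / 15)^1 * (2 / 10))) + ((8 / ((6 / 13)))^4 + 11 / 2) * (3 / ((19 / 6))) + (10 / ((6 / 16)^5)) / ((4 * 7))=85576.91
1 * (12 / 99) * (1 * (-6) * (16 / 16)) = -8 / 11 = -0.73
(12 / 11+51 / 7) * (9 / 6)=12.56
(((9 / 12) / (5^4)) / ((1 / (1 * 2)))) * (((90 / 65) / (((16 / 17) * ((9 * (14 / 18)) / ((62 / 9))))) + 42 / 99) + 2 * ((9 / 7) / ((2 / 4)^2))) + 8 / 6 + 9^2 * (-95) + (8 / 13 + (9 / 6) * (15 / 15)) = -115488204383 / 15015000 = -7691.52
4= 4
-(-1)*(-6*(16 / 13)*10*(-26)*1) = 1920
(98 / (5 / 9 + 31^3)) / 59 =441 / 7909658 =0.00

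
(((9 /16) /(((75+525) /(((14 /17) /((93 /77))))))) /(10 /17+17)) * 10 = 539 /1483040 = 0.00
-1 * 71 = -71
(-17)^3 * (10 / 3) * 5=-245650 / 3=-81883.33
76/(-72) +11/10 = 2/45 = 0.04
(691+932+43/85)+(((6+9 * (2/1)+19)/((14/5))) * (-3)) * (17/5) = 1745567/1190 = 1466.86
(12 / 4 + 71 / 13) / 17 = 110 / 221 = 0.50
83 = 83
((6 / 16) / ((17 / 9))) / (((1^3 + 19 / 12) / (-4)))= -162 / 527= -0.31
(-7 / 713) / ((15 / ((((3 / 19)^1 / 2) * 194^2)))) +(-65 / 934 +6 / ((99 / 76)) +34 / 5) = 19607403689 / 2087728170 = 9.39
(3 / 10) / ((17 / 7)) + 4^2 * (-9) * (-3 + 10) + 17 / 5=-170761 / 170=-1004.48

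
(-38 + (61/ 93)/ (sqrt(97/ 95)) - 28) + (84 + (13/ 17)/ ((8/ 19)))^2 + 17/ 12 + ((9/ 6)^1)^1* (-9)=61* sqrt(9215)/ 9021 + 404304035/ 55488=7286.98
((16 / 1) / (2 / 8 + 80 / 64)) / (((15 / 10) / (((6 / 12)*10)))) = 320 / 9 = 35.56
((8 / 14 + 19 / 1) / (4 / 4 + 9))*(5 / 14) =137 / 196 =0.70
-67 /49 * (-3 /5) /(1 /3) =2.46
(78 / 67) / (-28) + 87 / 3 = 27163 / 938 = 28.96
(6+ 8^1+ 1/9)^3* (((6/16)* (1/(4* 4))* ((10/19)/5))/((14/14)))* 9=2048383/32832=62.39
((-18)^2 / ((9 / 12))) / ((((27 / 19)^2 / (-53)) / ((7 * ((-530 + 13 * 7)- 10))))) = 962160304 / 27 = 35635566.81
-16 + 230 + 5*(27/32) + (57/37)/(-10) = 1290943/5920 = 218.06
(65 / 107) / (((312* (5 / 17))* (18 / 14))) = 119 / 23112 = 0.01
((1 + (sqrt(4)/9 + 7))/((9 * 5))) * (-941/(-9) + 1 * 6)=14726/729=20.20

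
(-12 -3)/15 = -1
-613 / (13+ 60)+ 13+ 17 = 1577 / 73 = 21.60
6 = 6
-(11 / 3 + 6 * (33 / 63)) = -143 / 21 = -6.81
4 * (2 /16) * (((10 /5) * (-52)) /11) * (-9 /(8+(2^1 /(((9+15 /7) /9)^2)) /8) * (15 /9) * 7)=14763840 /242803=60.81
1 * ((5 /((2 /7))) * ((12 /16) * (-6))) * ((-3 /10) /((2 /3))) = 567 /16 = 35.44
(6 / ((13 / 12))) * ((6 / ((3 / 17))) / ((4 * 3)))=204 / 13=15.69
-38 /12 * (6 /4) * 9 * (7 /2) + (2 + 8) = -1117 /8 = -139.62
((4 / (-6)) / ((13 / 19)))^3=-0.93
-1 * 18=-18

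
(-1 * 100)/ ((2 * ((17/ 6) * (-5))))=60/ 17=3.53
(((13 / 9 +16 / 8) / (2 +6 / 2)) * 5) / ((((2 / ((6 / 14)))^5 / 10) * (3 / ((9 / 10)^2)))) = 22599 / 5378240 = 0.00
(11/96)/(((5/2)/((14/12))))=77/1440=0.05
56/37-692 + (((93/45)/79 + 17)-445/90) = -178467943/263070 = -678.40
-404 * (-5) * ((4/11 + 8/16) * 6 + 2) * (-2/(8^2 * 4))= -39895/352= -113.34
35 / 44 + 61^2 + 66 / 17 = 2786807 / 748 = 3725.68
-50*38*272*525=-271320000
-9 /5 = -1.80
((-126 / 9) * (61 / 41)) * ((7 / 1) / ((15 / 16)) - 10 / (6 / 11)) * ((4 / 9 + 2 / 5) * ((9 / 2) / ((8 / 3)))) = 1322419 / 4100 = 322.54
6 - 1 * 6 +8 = 8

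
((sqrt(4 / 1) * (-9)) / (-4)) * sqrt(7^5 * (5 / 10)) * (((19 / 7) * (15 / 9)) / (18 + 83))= 1995 * sqrt(14) / 404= 18.48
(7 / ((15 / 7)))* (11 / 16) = 539 / 240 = 2.25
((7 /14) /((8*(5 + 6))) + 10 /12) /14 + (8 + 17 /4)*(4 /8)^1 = 45719 /7392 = 6.18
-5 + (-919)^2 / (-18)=-844651 / 18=-46925.06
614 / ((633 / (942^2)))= 181613832 / 211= 860729.06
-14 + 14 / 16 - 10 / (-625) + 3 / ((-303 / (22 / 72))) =-11918831 / 909000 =-13.11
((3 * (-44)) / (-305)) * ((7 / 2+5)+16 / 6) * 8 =11792 / 305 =38.66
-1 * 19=-19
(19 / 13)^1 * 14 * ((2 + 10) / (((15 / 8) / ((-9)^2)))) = 689472 / 65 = 10607.26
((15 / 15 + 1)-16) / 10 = -7 / 5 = -1.40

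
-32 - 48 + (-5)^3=-205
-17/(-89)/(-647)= -17/57583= -0.00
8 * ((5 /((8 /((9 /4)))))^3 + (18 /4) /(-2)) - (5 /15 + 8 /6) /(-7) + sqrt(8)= 2 * sqrt(2) + 385817 /86016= 7.31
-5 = -5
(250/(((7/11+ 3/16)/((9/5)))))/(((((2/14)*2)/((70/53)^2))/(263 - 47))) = 720316.42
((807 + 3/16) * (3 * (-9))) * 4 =-348705/4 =-87176.25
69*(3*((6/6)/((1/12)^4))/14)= 2146176/7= 306596.57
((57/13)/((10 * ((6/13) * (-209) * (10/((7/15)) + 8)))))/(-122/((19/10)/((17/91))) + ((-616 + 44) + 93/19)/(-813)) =9839739/719731225400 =0.00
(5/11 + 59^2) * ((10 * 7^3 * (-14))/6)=-919486960/33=-27863241.21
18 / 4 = 9 / 2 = 4.50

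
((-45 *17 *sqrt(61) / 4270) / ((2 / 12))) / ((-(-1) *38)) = -459 *sqrt(61) / 16226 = -0.22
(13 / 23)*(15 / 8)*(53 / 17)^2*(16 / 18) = 182585 / 19941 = 9.16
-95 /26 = -3.65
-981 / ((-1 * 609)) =327 / 203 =1.61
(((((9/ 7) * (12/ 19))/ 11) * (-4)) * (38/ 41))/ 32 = -27/ 3157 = -0.01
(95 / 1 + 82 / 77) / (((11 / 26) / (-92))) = -17693624 / 847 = -20889.76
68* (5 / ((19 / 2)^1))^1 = 680 / 19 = 35.79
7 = 7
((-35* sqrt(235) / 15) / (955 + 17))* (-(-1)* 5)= -35* sqrt(235) / 2916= -0.18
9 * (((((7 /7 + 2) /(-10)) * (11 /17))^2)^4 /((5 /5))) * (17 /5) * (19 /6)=80165291239737 /410338673000000000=0.00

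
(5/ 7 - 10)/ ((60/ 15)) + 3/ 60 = -159/ 70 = -2.27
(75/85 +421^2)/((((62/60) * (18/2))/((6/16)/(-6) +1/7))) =5649585/3689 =1531.47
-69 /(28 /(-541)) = 37329 /28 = 1333.18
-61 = -61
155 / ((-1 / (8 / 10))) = -124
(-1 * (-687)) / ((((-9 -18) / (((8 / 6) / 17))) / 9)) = -916 / 51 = -17.96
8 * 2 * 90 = 1440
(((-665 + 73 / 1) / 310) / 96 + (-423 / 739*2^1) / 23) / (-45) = 2202449 / 1422648900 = 0.00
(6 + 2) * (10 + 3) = 104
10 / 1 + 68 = 78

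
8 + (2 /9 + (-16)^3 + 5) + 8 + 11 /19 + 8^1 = -695320 /171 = -4066.20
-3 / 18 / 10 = -1 / 60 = -0.02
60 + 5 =65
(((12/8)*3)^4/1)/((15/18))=19683/40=492.08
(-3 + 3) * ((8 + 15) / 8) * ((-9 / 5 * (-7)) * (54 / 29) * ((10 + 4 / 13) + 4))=0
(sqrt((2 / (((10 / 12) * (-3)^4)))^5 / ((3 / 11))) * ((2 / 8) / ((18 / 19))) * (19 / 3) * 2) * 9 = 0.01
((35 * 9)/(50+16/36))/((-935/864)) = -244944/42449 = -5.77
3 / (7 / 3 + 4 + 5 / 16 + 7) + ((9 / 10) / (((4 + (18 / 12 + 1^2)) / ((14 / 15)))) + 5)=227737 / 42575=5.35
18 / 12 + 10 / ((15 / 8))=41 / 6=6.83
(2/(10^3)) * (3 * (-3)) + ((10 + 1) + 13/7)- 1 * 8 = 16937/3500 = 4.84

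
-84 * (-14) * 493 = 579768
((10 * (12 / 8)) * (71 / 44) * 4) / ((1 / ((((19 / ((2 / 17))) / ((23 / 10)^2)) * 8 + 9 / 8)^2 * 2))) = 1148276148131865 / 98504032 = 11657148.70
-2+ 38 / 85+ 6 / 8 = -273 / 340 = -0.80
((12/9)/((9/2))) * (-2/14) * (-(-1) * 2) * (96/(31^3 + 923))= -256/967491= -0.00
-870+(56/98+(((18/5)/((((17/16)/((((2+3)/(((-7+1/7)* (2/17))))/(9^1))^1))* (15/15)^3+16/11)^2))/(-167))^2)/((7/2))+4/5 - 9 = -999669288375347/1141365412810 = -875.85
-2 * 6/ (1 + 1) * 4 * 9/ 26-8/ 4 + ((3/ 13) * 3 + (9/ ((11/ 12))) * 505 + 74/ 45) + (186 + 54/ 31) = 1024944517/ 199485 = 5137.95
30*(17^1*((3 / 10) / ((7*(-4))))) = -153 / 28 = -5.46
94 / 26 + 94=97.62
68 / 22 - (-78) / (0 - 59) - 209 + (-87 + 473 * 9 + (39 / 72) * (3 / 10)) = 3962.93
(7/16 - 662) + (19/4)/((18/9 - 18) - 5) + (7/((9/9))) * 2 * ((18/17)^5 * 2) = -297943766633/477071952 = -624.53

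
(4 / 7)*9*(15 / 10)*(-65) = -3510 / 7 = -501.43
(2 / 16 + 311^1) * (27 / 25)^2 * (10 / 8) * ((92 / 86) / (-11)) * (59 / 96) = -820750239 / 30272000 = -27.11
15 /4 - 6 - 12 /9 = -43 /12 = -3.58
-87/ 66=-29/ 22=-1.32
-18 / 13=-1.38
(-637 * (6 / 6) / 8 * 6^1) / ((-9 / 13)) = 8281 / 12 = 690.08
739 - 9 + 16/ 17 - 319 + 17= 7292/ 17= 428.94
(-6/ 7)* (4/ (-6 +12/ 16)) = 32/ 49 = 0.65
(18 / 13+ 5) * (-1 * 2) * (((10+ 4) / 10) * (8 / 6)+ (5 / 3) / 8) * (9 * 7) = -434007 / 260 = -1669.26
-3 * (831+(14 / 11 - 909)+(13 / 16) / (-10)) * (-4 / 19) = -405549 / 8360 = -48.51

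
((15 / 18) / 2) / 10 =1 / 24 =0.04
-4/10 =-2/5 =-0.40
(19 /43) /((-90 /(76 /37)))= -722 /71595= -0.01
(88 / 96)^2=121 / 144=0.84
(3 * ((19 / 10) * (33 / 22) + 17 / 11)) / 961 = 2901 / 211420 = 0.01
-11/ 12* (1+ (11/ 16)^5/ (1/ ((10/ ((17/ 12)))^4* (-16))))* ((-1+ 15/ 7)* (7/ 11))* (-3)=-8151870539/ 668168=-12200.33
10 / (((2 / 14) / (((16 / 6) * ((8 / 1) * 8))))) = 35840 / 3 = 11946.67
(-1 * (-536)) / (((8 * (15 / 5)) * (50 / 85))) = 37.97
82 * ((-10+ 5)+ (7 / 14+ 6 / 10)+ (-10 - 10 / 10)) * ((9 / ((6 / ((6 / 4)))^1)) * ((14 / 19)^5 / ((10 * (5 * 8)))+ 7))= -23826067977159 / 1238049500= -19244.84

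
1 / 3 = 0.33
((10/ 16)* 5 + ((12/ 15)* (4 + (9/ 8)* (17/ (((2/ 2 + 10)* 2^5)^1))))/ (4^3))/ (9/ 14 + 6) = 0.48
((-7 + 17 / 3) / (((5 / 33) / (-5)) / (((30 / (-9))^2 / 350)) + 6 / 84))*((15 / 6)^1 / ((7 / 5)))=2.70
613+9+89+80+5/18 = 14243/18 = 791.28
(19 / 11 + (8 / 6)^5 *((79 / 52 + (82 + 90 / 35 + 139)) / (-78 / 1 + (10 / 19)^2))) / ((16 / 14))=-11917106147 / 1299983256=-9.17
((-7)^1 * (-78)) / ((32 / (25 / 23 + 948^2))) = 15334155.55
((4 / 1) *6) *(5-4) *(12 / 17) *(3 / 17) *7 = 6048 / 289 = 20.93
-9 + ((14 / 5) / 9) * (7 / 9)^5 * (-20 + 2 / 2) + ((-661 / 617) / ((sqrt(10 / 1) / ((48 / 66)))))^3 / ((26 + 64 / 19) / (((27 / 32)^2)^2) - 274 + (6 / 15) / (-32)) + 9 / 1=-4470662 / 2657205 + 663590987268323328 * sqrt(10) / 30314233370496087344365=-1.68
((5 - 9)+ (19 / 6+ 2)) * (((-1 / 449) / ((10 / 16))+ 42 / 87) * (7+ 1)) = 873544 / 195315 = 4.47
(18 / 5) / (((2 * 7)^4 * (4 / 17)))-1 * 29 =-11140487 / 384160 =-29.00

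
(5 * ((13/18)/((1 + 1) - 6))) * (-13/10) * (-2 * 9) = -169/8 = -21.12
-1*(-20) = 20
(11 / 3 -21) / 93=-52 / 279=-0.19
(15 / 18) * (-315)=-525 / 2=-262.50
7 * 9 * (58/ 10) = 1827/ 5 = 365.40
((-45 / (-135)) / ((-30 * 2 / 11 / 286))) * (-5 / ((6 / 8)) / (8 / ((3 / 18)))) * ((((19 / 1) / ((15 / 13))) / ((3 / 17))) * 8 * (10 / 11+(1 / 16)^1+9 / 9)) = 208358579 / 58320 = 3572.68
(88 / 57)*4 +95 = 5767 / 57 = 101.18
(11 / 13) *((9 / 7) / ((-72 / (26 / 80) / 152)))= -209 / 280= -0.75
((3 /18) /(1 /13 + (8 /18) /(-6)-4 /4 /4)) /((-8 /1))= 117 /1388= 0.08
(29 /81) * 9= 29 /9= 3.22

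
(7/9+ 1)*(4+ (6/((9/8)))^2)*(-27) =-4672/3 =-1557.33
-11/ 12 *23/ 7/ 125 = -253/ 10500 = -0.02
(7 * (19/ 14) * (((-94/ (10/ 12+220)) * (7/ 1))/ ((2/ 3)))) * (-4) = 225036/ 1325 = 169.84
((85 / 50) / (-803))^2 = 289 / 64480900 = 0.00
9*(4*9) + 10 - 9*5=289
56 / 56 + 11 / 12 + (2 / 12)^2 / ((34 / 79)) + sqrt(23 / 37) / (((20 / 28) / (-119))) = 2425 / 1224 - 833* sqrt(851) / 185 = -129.37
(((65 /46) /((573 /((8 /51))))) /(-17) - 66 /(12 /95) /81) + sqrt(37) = -0.37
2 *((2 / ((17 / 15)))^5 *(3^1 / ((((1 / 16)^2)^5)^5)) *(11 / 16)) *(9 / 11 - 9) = -1317890063547904399728851660981295979393521730276112974051540992000000 / 1419857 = -928185066205895663949856700000000000000000000000000000000000000.00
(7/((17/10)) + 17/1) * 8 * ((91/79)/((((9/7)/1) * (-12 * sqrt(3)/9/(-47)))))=21496202 * sqrt(3)/12087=3080.38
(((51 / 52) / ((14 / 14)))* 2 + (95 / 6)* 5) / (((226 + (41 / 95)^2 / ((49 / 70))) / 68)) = 339805690 / 13937001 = 24.38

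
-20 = -20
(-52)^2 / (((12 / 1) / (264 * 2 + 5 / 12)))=119069.89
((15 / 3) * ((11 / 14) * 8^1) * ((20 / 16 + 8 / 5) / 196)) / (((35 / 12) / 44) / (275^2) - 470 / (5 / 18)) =-1251805500 / 4634723013599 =-0.00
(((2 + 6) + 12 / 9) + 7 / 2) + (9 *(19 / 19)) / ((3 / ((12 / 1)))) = 293 / 6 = 48.83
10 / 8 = 5 / 4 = 1.25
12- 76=-64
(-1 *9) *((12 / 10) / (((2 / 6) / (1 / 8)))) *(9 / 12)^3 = -1.71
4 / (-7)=-4 / 7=-0.57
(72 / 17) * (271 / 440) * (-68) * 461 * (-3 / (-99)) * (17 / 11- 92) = 298335228 / 1331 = 224143.67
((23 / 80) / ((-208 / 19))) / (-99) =437 / 1647360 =0.00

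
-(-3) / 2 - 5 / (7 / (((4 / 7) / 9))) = 1283 / 882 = 1.45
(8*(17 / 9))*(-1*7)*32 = -30464 / 9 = -3384.89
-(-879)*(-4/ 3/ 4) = -293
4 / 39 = 0.10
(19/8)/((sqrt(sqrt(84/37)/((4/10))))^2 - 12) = -703/3202 - 95 *sqrt(777)/38424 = -0.29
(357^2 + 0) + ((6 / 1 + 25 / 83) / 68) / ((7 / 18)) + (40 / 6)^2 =22666591877 / 177786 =127493.68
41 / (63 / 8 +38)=328 / 367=0.89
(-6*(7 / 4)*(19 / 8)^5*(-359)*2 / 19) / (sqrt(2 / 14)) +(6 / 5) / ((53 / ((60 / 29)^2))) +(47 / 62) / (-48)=10761389 / 132649248 +982490019*sqrt(7) / 32768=79328.21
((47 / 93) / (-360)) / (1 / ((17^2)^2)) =-3925487 / 33480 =-117.25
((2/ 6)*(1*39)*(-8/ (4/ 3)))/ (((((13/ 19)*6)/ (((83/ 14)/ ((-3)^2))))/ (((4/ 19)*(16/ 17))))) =-2656/ 1071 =-2.48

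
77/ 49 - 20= -129/ 7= -18.43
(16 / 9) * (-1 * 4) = -64 / 9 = -7.11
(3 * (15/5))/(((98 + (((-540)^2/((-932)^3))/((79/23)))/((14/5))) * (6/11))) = 923351003652/5484143259149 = 0.17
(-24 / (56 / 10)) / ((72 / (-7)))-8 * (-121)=11621 / 12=968.42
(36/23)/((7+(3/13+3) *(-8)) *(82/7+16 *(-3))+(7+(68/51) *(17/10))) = 7020/3108611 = 0.00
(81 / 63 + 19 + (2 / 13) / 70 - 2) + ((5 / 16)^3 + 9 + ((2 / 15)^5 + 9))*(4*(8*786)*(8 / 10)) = 668590237431187 / 1842750000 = 362822.00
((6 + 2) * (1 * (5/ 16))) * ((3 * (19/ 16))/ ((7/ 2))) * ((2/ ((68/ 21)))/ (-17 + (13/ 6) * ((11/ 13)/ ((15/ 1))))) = -38475/ 413168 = -0.09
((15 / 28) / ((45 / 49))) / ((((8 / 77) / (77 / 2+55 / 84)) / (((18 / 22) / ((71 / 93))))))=2141139 / 9088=235.60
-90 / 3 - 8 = -38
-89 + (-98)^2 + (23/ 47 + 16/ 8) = 447322/ 47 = 9517.49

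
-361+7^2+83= -229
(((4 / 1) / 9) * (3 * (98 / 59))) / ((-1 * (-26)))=196 / 2301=0.09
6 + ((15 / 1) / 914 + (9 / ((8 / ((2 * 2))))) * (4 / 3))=12.02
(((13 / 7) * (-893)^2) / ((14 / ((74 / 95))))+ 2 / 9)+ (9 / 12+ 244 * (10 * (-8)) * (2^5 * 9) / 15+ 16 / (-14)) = -2578826549 / 8820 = -292383.96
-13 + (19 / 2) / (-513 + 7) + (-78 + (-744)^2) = 560086321 / 1012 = 553444.98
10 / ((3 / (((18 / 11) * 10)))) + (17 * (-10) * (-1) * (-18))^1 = -33060 / 11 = -3005.45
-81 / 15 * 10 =-54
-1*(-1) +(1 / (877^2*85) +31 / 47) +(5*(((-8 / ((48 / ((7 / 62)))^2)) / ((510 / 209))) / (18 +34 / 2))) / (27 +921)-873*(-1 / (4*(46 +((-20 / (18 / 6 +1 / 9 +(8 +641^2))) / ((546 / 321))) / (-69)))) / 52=1507645898664699998757825362507 / 861110360265541329122322539520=1.75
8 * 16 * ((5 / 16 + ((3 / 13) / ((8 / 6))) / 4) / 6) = 296 / 39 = 7.59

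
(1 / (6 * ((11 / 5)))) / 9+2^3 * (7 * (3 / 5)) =99817 / 2970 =33.61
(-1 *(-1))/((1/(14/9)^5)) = 537824/59049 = 9.11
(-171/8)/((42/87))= -4959/112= -44.28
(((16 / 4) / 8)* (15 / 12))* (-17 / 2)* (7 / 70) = -17 / 32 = -0.53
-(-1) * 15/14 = 15/14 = 1.07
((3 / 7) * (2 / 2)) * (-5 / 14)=-15 / 98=-0.15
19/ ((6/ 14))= 133/ 3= 44.33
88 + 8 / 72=793 / 9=88.11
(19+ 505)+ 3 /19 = 9959 /19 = 524.16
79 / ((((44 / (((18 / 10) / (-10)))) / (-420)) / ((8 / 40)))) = 14931 / 550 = 27.15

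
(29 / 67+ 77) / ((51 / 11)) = 57068 / 3417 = 16.70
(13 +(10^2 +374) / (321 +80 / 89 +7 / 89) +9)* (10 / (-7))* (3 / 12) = -560515 / 66864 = -8.38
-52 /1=-52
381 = 381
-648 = -648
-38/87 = -0.44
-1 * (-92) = 92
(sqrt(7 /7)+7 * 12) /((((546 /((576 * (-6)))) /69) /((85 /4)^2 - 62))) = -1316035620 /91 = -14461929.89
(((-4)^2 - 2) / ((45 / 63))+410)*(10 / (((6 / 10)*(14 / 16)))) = 8182.86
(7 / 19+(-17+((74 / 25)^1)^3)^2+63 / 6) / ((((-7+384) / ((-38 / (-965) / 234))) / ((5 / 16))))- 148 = -9843198189880451437 / 66508101562500000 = -148.00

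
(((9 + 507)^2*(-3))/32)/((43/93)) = -107973/2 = -53986.50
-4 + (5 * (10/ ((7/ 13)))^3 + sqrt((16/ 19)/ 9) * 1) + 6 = 4 * sqrt(19)/ 57 + 10985686/ 343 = 32028.54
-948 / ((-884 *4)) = 237 / 884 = 0.27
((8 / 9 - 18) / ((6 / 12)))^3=-29218112 / 729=-40079.71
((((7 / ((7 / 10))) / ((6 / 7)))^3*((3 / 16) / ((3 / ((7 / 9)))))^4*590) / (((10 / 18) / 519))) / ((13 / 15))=5253689625625 / 931627008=5639.26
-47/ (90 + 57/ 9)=-0.49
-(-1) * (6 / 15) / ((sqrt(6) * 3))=sqrt(6) / 45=0.05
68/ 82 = 34/ 41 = 0.83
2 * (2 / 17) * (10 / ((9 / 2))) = 80 / 153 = 0.52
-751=-751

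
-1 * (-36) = 36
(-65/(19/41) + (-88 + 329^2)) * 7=14365694/19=756089.16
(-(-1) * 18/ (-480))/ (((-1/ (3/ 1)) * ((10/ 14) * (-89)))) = -0.00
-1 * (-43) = 43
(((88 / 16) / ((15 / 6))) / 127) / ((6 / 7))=77 / 3810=0.02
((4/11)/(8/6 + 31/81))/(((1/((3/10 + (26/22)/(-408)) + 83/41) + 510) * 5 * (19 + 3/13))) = 27766271/6431074340625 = 0.00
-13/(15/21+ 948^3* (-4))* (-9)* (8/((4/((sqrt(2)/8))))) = -819* sqrt(2)/95420795884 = -0.00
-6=-6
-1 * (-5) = 5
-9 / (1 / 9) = -81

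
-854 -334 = -1188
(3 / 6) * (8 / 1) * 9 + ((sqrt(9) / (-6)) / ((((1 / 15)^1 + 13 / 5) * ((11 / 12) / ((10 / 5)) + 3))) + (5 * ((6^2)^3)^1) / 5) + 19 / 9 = 69760921 / 1494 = 46694.06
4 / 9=0.44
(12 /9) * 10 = 13.33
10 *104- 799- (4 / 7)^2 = 11793 / 49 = 240.67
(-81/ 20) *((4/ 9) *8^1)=-72/ 5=-14.40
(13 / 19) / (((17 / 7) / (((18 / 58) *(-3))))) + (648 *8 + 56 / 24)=145733782 / 28101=5186.07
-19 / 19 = -1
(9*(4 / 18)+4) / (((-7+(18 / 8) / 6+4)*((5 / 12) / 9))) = -1728 / 35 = -49.37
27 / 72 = 3 / 8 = 0.38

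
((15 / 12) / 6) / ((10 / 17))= 17 / 48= 0.35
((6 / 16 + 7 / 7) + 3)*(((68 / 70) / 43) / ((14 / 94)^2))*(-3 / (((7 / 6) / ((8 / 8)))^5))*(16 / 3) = -1168048512 / 35412349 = -32.98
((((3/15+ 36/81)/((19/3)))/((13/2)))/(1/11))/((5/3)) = 638/6175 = 0.10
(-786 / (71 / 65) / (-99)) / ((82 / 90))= 255450 / 32021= 7.98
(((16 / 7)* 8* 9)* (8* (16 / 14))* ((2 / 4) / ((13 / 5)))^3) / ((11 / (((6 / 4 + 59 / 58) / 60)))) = 1401600 / 34341307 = 0.04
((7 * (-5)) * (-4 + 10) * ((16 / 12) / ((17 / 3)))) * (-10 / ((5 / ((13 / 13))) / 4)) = 6720 / 17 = 395.29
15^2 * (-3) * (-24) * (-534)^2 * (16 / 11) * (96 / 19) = 7095593779200 / 209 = 33950209469.86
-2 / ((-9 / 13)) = 26 / 9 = 2.89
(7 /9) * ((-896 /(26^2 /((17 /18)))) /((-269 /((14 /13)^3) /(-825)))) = -10057308800 /2696701059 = -3.73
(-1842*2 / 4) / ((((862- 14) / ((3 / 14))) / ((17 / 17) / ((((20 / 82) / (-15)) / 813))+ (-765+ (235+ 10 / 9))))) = 279219877 / 23744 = 11759.60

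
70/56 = 5/4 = 1.25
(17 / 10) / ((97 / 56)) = 476 / 485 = 0.98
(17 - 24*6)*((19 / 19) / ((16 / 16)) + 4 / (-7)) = -381 / 7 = -54.43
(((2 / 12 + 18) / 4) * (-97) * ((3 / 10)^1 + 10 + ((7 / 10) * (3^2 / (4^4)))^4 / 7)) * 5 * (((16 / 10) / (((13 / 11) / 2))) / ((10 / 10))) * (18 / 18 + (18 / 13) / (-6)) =-51450311148679810169 / 1088774209536000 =-47255.26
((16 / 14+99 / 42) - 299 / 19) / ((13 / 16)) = -3720 / 247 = -15.06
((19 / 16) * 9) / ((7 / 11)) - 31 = -1591 / 112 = -14.21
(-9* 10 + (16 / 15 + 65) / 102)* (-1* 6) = 136709 / 255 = 536.11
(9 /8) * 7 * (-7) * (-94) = 20727 /4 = 5181.75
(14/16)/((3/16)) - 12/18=4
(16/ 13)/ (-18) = -0.07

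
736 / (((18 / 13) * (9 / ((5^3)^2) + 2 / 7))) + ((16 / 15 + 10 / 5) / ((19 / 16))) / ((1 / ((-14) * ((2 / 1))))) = 47772855088 / 26772615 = 1784.39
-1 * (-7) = 7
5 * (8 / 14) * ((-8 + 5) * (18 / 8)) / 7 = -135 / 49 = -2.76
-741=-741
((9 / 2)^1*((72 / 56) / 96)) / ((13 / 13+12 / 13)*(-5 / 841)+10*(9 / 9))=295191 / 48923840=0.01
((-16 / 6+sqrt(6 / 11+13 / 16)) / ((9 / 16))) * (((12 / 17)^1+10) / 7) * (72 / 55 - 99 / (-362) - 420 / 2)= 2301639808 / 1523115 - 71926244 * sqrt(2629) / 5584755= 850.78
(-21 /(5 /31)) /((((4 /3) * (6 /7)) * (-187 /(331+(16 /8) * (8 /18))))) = 4537253 /22440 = 202.19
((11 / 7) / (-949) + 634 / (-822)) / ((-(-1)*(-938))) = 1055176 / 1280498037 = 0.00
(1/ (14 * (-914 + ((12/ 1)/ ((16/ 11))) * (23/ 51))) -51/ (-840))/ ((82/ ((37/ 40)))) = 38884151/ 56848041600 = 0.00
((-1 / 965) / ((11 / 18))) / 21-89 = -89.00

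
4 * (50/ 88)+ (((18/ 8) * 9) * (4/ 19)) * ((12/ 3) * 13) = 46807/ 209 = 223.96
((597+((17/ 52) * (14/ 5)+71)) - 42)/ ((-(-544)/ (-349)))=-28443151/ 70720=-402.19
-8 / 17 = -0.47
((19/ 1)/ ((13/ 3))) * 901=51357/ 13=3950.54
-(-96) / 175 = 96 / 175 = 0.55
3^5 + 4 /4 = 244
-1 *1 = -1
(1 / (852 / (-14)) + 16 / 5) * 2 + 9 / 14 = 104519 / 14910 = 7.01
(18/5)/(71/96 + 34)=1728/16675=0.10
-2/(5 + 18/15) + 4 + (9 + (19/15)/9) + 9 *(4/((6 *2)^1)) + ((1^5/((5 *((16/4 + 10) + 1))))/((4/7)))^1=1325933/83700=15.84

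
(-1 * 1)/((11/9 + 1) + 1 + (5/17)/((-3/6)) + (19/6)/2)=-612/2581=-0.24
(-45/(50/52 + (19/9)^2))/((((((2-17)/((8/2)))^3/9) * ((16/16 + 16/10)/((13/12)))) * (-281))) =-33696/16032455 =-0.00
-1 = -1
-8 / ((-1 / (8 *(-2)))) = -128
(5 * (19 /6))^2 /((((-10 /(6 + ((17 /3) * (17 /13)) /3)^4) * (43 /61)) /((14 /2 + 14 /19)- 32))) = 2576611754018258695 /580155480216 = 4441243.50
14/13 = 1.08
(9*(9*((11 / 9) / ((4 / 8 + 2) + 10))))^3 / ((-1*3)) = -2587464 / 15625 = -165.60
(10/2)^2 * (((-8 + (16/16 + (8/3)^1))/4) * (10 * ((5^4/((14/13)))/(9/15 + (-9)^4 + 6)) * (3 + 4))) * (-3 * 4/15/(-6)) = -1015625/45468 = -22.34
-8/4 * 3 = -6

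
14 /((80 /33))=5.78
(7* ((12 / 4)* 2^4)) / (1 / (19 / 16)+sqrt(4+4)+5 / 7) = 76.63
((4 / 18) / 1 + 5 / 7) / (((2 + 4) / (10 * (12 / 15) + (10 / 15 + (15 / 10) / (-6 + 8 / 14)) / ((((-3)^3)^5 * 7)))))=10809203824733 / 8656523406216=1.25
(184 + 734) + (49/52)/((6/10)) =143453/156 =919.57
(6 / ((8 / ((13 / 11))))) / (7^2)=39 / 2156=0.02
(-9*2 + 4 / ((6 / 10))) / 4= -17 / 6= -2.83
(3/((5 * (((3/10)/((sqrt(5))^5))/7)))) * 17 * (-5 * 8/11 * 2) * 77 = -3332000 * sqrt(5) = -7450578.50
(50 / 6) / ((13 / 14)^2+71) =980 / 8451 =0.12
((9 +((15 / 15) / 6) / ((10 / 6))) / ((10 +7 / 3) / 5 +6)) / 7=39 / 254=0.15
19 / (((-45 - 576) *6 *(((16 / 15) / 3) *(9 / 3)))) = -95 / 19872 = -0.00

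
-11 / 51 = -0.22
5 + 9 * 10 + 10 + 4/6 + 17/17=320/3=106.67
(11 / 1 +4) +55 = 70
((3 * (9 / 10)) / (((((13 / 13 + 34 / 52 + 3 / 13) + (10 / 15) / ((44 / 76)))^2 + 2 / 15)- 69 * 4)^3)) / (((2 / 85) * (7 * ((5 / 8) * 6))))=-1526002224072129460800 / 6618347956646805570539705413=-0.00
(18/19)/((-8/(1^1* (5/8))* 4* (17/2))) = -45/20672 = -0.00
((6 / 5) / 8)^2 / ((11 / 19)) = 171 / 4400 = 0.04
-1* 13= -13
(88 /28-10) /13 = -48 /91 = -0.53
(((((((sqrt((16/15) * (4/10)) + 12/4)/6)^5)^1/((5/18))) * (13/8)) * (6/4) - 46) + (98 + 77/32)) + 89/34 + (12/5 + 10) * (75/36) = 32436937 * sqrt(6)/243000000 + 6114947129/73440000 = 83.59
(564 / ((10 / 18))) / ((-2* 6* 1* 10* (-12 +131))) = -423 / 5950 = -0.07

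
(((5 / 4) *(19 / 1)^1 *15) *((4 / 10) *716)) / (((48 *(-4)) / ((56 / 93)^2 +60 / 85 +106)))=-133851439495 / 2352528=-56896.85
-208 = -208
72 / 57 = 24 / 19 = 1.26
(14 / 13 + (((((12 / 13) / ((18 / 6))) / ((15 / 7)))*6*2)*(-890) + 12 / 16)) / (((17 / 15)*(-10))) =238947 / 1768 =135.15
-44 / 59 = -0.75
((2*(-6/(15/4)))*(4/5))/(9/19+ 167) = -608/39775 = -0.02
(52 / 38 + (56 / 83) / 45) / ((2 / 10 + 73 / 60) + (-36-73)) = -392696 / 30538605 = -0.01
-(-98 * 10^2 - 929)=10729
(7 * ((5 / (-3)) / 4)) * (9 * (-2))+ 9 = 123 / 2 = 61.50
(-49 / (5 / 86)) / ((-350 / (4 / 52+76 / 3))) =298291 / 4875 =61.19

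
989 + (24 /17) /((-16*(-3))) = 33627 /34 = 989.03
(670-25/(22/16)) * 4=2607.27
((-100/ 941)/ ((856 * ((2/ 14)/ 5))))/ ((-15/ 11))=1925/ 604122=0.00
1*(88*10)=880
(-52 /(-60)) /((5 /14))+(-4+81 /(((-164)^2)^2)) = -85360582213 /54254611200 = -1.57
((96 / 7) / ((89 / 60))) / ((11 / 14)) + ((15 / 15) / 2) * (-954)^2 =445513302 / 979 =455069.77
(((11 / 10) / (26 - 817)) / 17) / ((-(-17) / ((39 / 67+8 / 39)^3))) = -331281907 / 141121996740270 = -0.00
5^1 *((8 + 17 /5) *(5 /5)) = 57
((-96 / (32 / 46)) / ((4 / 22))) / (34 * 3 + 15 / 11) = -2783 / 379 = -7.34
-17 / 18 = -0.94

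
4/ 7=0.57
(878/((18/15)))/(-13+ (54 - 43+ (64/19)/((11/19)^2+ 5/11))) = 107555/333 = 322.99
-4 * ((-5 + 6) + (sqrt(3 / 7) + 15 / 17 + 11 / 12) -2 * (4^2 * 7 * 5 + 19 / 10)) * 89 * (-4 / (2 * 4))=-101764469 / 510 + 178 * sqrt(21) / 7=-199421.65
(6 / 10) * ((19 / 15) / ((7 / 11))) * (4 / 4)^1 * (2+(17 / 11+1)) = 38 / 7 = 5.43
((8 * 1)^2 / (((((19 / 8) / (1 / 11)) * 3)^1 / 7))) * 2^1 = 7168 / 627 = 11.43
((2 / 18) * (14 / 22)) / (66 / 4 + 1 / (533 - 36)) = 6958 / 1623897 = 0.00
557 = 557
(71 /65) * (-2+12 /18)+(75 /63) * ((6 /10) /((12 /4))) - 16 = -23503 /1365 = -17.22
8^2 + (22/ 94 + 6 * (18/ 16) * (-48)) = -12209/ 47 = -259.77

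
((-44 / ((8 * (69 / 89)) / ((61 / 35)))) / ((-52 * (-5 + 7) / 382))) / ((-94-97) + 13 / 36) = -0.24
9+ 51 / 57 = 9.89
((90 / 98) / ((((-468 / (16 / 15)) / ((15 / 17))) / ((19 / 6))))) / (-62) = 0.00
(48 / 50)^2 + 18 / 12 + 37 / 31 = 140087 / 38750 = 3.62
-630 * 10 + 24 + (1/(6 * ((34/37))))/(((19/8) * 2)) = -6081407/969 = -6275.96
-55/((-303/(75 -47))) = 1540/303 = 5.08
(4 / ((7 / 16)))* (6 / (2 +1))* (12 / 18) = 256 / 21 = 12.19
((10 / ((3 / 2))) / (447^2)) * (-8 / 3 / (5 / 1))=-32 / 1798281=-0.00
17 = 17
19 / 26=0.73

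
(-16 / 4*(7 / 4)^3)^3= -40353607 / 4096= -9851.95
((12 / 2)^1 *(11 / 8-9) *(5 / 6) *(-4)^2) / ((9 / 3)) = -203.33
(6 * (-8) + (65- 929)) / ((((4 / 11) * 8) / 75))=-47025 / 2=-23512.50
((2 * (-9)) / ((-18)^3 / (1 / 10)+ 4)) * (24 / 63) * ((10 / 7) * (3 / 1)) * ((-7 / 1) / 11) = -360 / 1122583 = -0.00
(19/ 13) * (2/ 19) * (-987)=-1974/ 13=-151.85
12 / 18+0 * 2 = 2 / 3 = 0.67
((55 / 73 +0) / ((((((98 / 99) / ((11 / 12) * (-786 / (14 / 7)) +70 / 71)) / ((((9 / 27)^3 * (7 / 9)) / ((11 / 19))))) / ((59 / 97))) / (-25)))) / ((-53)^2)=157268032625 / 2135288069208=0.07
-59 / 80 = -0.74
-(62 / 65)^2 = -3844 / 4225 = -0.91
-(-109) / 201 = 109 / 201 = 0.54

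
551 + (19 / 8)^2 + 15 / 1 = 36585 / 64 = 571.64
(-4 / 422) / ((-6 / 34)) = 0.05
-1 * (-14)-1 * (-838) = 852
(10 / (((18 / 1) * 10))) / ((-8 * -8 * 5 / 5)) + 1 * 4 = 4609 / 1152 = 4.00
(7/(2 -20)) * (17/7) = -17/18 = -0.94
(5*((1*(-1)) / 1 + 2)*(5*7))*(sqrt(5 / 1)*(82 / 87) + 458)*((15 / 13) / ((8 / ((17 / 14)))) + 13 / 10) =2201495*sqrt(5) / 9048 + 12296155 / 104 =118776.32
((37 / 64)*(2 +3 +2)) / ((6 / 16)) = 259 / 24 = 10.79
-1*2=-2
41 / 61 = 0.67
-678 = -678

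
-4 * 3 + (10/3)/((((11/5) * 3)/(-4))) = -1388/99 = -14.02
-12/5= -2.40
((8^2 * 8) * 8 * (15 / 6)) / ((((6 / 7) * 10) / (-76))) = -272384 / 3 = -90794.67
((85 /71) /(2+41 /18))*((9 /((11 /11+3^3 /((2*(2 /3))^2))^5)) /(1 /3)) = 43316674560 /6371591060929633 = 0.00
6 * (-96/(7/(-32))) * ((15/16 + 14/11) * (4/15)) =597504/385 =1551.96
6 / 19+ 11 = 215 / 19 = 11.32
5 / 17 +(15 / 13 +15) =16.45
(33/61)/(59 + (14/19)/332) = 34694/3783891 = 0.01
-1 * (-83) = 83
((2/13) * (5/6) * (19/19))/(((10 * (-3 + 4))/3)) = 1/26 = 0.04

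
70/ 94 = 0.74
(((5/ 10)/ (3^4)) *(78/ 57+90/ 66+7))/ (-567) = -0.00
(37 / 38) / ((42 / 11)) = 407 / 1596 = 0.26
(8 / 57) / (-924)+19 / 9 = 9265 / 4389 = 2.11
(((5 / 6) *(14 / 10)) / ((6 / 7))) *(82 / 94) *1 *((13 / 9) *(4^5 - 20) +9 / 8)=209934473 / 121824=1723.26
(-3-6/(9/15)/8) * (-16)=68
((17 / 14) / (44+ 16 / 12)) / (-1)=-0.03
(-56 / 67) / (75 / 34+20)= -1904 / 50585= -0.04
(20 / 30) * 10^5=66666.67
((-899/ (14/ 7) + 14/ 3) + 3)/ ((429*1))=-241/ 234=-1.03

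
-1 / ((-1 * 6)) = 1 / 6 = 0.17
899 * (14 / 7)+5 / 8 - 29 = 1769.62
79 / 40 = 1.98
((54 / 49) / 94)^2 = 729 / 5303809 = 0.00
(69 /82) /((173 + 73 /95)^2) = 622725 /22346153248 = 0.00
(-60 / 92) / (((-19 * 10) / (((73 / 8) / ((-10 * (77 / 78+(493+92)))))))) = -8541 / 1597916720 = -0.00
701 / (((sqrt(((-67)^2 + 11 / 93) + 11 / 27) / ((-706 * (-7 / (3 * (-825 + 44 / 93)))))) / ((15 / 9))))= -34.84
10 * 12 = 120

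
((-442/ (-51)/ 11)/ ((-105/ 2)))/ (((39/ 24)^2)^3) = -1048576/ 1286530245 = -0.00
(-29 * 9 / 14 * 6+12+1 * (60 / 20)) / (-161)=678 / 1127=0.60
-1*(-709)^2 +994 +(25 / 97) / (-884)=-501687.00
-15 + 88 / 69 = -947 / 69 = -13.72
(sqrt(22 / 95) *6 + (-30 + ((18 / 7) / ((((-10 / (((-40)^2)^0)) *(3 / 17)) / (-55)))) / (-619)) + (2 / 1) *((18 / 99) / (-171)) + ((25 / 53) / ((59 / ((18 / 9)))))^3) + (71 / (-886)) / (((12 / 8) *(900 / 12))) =-9240484152574453227044 / 306663687636429409825 + 6 *sqrt(2090) / 95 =-27.24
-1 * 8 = -8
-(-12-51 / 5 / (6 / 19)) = 443 / 10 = 44.30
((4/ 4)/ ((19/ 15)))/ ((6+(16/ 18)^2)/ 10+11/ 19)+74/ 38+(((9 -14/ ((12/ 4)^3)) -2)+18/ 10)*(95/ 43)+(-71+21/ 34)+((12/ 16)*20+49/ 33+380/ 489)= -88751900987/ 2752068528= -32.25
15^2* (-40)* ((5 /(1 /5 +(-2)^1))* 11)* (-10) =-2750000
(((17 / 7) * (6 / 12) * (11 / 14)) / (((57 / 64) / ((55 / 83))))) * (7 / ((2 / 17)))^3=707422870 / 4731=149529.25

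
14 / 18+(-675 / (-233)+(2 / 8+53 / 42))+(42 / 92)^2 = 5.40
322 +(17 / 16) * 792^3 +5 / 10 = 1055685957 / 2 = 527842978.50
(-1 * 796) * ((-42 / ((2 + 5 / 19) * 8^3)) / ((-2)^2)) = 79401 / 11008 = 7.21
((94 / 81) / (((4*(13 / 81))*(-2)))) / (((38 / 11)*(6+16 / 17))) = -8789 / 233168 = -0.04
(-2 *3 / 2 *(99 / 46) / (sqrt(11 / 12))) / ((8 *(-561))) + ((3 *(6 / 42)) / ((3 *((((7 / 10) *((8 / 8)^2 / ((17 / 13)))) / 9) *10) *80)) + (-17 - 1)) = -917127 / 50960 + 9 *sqrt(33) / 34408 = -18.00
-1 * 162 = -162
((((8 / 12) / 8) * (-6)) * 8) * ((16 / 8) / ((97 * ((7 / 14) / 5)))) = -80 / 97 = -0.82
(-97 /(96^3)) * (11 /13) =-1067 /11501568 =-0.00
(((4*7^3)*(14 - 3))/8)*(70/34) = 132055/34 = 3883.97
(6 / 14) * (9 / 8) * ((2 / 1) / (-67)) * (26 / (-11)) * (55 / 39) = 45 / 938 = 0.05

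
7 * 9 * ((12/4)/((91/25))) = 675/13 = 51.92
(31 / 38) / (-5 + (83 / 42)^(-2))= -213559 / 1241878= -0.17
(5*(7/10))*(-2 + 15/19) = -161/38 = -4.24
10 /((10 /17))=17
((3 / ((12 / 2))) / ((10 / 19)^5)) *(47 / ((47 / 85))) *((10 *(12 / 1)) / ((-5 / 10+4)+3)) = 19427.85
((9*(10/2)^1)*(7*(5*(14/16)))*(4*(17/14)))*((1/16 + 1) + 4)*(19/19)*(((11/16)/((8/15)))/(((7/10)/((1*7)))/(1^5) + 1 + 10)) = 596413125/151552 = 3935.37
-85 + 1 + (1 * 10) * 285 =2766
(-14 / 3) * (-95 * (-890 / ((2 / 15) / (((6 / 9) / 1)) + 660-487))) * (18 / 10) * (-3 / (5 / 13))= 31984.50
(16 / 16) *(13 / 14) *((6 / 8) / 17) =39 / 952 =0.04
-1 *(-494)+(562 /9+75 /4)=20707 /36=575.19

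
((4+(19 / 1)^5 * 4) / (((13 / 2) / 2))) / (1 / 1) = 39617600 / 13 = 3047507.69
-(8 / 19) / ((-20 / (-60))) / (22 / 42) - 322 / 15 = -74858 / 3135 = -23.88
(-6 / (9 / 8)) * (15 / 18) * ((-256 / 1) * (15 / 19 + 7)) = 1515520 / 171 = 8862.69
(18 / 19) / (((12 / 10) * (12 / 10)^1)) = 25 / 38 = 0.66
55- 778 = -723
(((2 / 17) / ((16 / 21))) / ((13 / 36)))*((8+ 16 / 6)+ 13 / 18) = 4305 / 884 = 4.87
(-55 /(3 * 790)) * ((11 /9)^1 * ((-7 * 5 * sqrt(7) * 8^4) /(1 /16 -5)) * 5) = -693862400 * sqrt(7) /168507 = -10894.43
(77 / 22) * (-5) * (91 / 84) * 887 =-403585 / 24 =-16816.04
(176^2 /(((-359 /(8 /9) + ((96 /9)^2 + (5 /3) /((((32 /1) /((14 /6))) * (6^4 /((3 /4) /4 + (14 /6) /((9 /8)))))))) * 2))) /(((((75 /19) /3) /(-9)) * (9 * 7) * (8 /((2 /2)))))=312166711296 /430832975825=0.72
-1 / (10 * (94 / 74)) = -37 / 470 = -0.08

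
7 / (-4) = -7 / 4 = -1.75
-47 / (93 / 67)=-33.86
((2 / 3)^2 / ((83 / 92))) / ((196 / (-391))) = -35972 / 36603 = -0.98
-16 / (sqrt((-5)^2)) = -16 / 5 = -3.20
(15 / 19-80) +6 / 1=-1391 / 19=-73.21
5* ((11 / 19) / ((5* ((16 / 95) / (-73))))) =-4015 / 16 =-250.94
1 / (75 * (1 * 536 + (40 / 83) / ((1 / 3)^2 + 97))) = 36271 / 1458107700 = 0.00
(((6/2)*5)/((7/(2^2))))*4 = 240/7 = 34.29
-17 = -17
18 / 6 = 3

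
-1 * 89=-89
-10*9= -90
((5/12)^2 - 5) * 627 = -145255/48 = -3026.15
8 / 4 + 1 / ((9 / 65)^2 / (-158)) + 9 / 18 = -1334695 / 162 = -8238.86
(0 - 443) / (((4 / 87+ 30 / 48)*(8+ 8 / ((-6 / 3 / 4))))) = 38541 / 467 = 82.53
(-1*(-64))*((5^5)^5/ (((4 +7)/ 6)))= 114440917968750000000/ 11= 10403719815340909090.91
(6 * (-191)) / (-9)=382 / 3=127.33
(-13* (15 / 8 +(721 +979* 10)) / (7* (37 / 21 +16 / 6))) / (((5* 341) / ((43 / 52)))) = -116659 / 54560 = -2.14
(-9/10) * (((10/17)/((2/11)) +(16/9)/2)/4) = -631/680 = -0.93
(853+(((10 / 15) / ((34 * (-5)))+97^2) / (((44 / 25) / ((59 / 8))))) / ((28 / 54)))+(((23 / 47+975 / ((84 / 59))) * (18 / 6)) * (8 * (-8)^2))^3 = 248551069036258247955365958847 / 213097953376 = 1166370042971286128.68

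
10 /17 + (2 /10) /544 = 1601 /2720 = 0.59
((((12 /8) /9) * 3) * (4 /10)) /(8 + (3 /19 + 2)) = 19 /965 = 0.02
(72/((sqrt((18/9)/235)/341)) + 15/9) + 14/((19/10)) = 515/57 + 12276* sqrt(470) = 266146.37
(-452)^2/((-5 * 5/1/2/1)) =-408608/25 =-16344.32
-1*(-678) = 678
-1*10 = -10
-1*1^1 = -1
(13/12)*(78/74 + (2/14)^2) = 6331/5439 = 1.16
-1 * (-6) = 6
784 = 784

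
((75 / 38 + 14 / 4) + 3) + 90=1871 / 19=98.47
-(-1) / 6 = 1 / 6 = 0.17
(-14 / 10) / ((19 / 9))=-63 / 95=-0.66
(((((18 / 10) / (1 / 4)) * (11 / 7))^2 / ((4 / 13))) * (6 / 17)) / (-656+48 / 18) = -1146717 / 5102125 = -0.22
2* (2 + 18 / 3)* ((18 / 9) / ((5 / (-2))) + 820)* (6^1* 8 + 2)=655360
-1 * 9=-9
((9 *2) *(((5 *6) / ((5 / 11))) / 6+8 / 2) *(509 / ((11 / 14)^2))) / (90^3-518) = 13468140 / 44073161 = 0.31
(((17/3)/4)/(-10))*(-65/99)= 221/2376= 0.09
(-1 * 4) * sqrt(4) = -8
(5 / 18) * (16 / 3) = 40 / 27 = 1.48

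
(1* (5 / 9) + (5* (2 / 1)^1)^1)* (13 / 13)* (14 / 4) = 665 / 18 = 36.94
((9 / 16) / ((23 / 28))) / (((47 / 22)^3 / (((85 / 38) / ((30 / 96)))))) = 22808016 / 45370651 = 0.50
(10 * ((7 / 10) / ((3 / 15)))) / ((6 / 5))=175 / 6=29.17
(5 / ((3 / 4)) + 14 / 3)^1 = 34 / 3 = 11.33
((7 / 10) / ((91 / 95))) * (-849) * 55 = -887205 / 26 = -34123.27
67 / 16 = 4.19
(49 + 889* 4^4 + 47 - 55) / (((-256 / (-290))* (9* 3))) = 11001875 / 1152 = 9550.24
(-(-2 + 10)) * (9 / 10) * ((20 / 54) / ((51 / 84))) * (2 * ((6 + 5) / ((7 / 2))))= -1408 / 51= -27.61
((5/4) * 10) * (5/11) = 5.68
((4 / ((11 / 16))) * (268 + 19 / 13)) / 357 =224192 / 51051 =4.39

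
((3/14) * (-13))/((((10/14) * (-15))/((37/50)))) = 481/2500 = 0.19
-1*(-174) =174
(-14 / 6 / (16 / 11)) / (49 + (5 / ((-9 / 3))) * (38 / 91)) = -7007 / 210992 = -0.03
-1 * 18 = -18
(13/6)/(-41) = -13/246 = -0.05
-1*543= -543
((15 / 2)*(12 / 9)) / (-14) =-0.71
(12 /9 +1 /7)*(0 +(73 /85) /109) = 2263 /194565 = 0.01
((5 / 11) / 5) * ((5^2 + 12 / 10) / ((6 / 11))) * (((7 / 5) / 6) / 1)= 917 / 900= 1.02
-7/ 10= -0.70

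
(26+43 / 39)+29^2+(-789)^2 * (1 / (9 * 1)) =2731447 / 39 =70037.10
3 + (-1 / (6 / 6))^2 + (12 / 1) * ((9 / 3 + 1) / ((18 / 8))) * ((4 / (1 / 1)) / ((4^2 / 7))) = 124 / 3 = 41.33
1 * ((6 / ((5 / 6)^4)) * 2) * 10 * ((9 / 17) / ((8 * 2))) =17496 / 2125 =8.23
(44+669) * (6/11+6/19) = 614.07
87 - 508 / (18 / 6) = -247 / 3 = -82.33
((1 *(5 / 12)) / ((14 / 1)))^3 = 125 / 4741632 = 0.00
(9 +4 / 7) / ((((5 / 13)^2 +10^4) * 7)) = 11323 / 82811225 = 0.00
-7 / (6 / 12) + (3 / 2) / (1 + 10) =-305 / 22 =-13.86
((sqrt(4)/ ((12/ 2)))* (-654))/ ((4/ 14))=-763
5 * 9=45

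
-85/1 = -85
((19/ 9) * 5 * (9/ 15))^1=19/ 3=6.33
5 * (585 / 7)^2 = 1711125 / 49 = 34920.92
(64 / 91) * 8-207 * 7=-131347 / 91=-1443.37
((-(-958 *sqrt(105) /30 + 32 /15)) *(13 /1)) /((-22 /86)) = 17888 /165 -267761 *sqrt(105) /165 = -16520.28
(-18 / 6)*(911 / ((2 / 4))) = -5466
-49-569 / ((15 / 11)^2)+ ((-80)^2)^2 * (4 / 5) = 7372720126 / 225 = 32767645.00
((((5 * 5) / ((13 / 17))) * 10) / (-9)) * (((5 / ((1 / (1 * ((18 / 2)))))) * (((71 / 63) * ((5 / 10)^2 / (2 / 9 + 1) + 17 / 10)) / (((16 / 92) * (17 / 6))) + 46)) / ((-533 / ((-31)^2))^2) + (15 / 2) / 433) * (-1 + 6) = -1976910861758044375 / 1477602570444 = -1337917.86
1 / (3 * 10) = 1 / 30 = 0.03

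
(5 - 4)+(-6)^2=37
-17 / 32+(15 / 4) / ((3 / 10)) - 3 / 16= 377 / 32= 11.78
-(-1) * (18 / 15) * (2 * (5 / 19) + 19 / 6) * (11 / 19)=4631 / 1805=2.57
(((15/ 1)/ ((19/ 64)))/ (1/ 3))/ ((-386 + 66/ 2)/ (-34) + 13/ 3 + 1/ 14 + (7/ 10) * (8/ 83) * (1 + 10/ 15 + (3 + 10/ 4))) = 142228800/ 14328679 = 9.93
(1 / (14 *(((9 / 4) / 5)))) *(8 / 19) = 80 / 1197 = 0.07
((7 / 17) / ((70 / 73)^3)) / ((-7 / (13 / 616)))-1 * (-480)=1724105022779 / 3591896000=480.00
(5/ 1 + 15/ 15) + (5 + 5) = 16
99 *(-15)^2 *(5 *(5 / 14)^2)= 2784375 / 196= 14205.99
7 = 7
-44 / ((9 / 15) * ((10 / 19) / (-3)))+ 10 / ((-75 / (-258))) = 2262 / 5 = 452.40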